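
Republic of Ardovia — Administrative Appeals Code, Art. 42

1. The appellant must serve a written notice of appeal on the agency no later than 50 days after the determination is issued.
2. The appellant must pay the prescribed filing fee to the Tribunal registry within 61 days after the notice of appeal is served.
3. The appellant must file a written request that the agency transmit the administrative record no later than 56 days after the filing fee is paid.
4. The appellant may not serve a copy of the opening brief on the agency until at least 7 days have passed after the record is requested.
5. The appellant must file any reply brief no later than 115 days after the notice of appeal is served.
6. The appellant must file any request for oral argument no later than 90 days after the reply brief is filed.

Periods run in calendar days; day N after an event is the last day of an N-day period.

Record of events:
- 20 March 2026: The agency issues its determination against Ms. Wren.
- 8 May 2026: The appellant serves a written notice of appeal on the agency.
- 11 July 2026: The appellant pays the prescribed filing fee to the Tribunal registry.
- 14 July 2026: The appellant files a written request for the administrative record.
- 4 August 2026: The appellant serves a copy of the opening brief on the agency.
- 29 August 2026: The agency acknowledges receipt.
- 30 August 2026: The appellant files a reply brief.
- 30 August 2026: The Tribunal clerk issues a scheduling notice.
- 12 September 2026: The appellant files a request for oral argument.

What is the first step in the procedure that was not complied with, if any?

Step 1: 50 days after 20 March 2026 (when the determination is issued) is 9 May 2026; 8 May 2026 is within that limit.
Step 2: 61 days after 8 May 2026 (when the notice of appeal is served) is 8 July 2026; done 11 July 2026 — 3 days late.
The procedure was therefore not followed at step 2.

Step 2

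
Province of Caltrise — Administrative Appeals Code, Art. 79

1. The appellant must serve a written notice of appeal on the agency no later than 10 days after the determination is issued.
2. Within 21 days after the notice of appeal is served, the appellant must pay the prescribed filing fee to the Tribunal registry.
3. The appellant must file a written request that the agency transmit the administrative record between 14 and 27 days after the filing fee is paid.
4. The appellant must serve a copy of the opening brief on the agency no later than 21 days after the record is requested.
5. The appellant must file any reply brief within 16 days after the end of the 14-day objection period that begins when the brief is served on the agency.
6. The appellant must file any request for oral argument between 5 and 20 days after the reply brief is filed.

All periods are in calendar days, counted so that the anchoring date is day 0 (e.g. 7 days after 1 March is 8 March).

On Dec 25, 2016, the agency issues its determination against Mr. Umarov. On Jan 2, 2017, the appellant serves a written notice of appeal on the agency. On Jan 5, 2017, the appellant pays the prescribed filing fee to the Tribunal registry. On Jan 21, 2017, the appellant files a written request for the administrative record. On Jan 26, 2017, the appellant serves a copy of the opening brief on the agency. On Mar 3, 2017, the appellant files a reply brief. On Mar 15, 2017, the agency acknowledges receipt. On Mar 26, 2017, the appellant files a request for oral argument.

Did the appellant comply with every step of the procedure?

Step 1: 10 days after Dec 25, 2016 (when the determination is issued) is Jan 4, 2017; completed Jan 2, 2017, before the deadline.
Step 2: 21 days after Jan 2, 2017 (when the notice of appeal is served) is Jan 23, 2017; completed Jan 5, 2017, before the deadline.
Step 3: the window is 14–27 days after Jan 5, 2017 (when the filing fee is paid), so Jan 19, 2017 through Feb 1, 2017; done Jan 21, 2017 — within the window.
Step 4: 21 days after Jan 21, 2017 (when the record is requested) is Feb 11, 2017; Jan 26, 2017 is within that limit.
Step 5: 16 days after Feb 9, 2017 (end of the 14-day objection period, which began when the brief is served on the agency on Jan 26, 2017) is Feb 25, 2017; not done until Mar 3, 2017, 6 days after the deadline.
Later steps need not be reached.

No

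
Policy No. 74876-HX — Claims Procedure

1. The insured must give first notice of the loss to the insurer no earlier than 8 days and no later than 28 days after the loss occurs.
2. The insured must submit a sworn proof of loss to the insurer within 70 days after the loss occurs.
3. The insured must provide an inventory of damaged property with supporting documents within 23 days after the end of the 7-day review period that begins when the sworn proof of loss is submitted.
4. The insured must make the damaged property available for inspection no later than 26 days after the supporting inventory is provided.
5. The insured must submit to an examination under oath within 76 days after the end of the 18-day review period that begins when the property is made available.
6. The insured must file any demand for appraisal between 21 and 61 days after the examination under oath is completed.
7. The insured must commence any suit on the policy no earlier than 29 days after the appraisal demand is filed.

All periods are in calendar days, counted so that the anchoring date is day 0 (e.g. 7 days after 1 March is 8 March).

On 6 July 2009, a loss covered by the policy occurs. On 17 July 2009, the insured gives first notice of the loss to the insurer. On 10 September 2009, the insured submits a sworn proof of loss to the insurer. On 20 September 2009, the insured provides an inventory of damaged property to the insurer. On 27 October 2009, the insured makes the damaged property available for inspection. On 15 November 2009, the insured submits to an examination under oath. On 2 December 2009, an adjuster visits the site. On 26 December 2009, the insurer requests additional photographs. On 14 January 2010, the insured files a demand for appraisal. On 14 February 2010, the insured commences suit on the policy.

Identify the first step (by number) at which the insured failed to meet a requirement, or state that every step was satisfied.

Step 4

Step 1: the window is 8–28 days after 6 July 2009 (when the loss occurs), so 14 July 2009 through 3 August 2009; 17 July 2009 falls inside that range.
Step 2: 70 days after 6 July 2009 (when the loss occurs) is 14 September 2009; 10 September 2009 is within that limit.
Step 3: 23 days after 17 September 2009 (end of the 7-day review period, which began when the sworn proof of loss is submitted on 10 September 2009) is 10 October 2009; done 20 September 2009 — timely.
Step 4: 26 days after 20 September 2009 (when the supporting inventory is provided) is 16 October 2009; 27 October 2009 misses that deadline by 11 days.
Later steps need not be reached.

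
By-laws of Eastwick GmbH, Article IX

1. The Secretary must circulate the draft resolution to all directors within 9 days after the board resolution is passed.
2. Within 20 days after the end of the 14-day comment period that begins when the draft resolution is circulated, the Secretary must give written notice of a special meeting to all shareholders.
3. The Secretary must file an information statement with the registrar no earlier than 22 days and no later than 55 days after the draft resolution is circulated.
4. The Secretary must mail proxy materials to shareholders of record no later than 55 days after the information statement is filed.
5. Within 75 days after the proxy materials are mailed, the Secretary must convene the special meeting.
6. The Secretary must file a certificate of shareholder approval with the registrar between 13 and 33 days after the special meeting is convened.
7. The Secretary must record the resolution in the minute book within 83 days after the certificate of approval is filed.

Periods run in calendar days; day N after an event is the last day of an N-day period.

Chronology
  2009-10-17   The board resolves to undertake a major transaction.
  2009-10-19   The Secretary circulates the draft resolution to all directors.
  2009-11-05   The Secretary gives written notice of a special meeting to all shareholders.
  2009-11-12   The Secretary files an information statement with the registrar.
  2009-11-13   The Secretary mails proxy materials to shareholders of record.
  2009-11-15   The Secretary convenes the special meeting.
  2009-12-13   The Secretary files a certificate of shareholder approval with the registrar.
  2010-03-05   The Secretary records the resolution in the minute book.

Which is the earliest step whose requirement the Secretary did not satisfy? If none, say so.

None — every step was satisfied

Step 1: 9 days after 2009-10-17 (when the board resolution is passed) is 2009-10-26; 2009-10-19 is within that limit.
Step 2: 20 days after 2009-11-02 (end of the 14-day comment period, which began when the draft resolution is circulated on 2009-10-19) is 2009-11-22; 2009-11-05 is within that limit.
Step 3: the window is 22–55 days after 2009-10-19 (when the draft resolution is circulated), so 2009-11-10 through 2009-12-13; done 2009-11-12, which is between those dates.
Step 4: 55 days after 2009-11-12 (when the information statement is filed) is 2010-01-06; 2009-11-13 is within that limit.
Step 5: 75 days after 2009-11-13 (when the proxy materials are mailed) is 2010-01-27; done 2009-11-15 — timely.
Step 6: the window is 13–33 days after 2009-11-15 (when the special meeting is convened), so 2009-11-28 through 2009-12-18; 2009-12-13 falls inside that range.
Step 7: 83 days after 2009-12-13 (when the certificate of approval is filed) is 2010-03-06; completed 2010-03-05, before the deadline.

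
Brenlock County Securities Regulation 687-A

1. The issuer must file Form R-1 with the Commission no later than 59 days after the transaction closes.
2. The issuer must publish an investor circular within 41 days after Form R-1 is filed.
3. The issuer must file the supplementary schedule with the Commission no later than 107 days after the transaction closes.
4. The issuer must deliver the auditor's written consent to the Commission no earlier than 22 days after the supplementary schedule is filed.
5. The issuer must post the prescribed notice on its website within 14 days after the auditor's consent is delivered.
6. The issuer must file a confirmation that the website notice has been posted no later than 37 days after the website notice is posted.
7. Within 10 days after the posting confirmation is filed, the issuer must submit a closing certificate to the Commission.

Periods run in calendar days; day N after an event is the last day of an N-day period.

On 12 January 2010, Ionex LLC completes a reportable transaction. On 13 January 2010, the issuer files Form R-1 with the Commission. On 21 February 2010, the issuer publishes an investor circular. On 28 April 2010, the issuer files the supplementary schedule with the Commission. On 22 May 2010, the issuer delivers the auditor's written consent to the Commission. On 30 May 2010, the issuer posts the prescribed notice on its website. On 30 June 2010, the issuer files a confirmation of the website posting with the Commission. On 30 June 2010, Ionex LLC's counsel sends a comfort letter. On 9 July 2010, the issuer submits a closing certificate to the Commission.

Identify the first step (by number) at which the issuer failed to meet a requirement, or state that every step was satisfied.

None — every step was satisfied

Step 1: 59 days after 12 January 2010 (when the transaction closes) is 12 March 2010; done 13 January 2010 — timely.
Step 2: 41 days after 13 January 2010 (when Form R-1 is filed) is 23 February 2010; done 21 February 2010 — timely.
Step 3: 107 days after 12 January 2010 (when the transaction closes) is 29 April 2010; 28 April 2010 is within that limit.
Step 4: the earliest permitted date is 22 days after 28 April 2010 (when the supplementary schedule is filed), i.e. 20 May 2010; done 22 May 2010 — permitted.
Step 5: 14 days after 22 May 2010 (when the auditor's consent is delivered) is 5 June 2010; done 30 May 2010 — timely.
Step 6: 37 days after 30 May 2010 (when the website notice is posted) is 6 July 2010; completed 30 June 2010, before the deadline.
Step 7: 10 days after 30 June 2010 (when the posting confirmation is filed) is 10 July 2010; done 9 July 2010 — timely.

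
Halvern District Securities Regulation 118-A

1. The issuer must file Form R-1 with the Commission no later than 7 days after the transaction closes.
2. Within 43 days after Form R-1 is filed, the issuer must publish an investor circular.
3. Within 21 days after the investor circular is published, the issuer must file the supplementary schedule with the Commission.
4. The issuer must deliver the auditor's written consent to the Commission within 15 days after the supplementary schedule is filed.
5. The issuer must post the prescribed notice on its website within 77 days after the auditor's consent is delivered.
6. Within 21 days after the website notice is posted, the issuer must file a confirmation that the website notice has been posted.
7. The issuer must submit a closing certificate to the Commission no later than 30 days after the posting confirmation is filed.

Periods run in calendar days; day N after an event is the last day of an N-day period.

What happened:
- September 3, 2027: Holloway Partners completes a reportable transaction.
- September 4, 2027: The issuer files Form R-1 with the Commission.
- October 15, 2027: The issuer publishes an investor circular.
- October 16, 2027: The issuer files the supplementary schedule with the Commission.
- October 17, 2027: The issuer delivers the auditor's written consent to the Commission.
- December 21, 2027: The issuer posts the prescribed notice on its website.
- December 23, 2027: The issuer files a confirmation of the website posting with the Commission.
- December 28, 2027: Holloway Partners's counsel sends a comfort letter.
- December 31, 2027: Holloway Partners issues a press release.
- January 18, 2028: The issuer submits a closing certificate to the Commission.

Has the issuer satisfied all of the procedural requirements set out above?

Yes

Step 1: 7 days after September 3, 2027 (when the transaction closes) is September 10, 2027; completed September 4, 2027, before the deadline.
Step 2: 43 days after September 4, 2027 (when Form R-1 is filed) is October 17, 2027; completed October 15, 2027, before the deadline.
Step 3: 21 days after October 15, 2027 (when the investor circular is published) is November 5, 2027; completed October 16, 2027, before the deadline.
Step 4: 15 days after October 16, 2027 (when the supplementary schedule is filed) is October 31, 2027; done October 17, 2027 — timely.
Step 5: 77 days after October 17, 2027 (when the auditor's consent is delivered) is January 2, 2028; December 21, 2027 is within that limit.
Step 6: 21 days after December 21, 2027 (when the website notice is posted) is January 11, 2028; December 23, 2027 is within that limit.
Step 7: 30 days after December 23, 2027 (when the posting confirmation is filed) is January 22, 2028; January 18, 2028 is within that limit.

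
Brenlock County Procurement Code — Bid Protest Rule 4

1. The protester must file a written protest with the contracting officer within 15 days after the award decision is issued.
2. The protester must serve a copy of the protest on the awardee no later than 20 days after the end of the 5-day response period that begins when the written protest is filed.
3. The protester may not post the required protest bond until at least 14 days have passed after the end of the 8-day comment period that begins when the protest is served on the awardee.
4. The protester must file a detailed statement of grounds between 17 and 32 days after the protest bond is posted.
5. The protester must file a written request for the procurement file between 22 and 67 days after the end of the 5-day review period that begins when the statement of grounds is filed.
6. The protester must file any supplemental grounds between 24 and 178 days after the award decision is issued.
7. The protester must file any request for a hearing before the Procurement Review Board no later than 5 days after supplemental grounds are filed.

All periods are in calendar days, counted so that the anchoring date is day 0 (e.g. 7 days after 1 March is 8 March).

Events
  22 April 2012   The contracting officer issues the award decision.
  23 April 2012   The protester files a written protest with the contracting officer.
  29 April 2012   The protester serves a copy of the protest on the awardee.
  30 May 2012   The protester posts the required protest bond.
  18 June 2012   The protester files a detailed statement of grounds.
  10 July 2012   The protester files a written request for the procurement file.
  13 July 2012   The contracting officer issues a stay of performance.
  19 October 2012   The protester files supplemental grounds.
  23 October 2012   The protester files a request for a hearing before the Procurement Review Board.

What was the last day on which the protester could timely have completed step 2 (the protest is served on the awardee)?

18 May 2012

The written protest is filed on 23 April 2012; the 5-day response period therefore ends 28 April 2012, and step 2 runs from that date. 20 days after 28 April 2012 is 18 May 2012.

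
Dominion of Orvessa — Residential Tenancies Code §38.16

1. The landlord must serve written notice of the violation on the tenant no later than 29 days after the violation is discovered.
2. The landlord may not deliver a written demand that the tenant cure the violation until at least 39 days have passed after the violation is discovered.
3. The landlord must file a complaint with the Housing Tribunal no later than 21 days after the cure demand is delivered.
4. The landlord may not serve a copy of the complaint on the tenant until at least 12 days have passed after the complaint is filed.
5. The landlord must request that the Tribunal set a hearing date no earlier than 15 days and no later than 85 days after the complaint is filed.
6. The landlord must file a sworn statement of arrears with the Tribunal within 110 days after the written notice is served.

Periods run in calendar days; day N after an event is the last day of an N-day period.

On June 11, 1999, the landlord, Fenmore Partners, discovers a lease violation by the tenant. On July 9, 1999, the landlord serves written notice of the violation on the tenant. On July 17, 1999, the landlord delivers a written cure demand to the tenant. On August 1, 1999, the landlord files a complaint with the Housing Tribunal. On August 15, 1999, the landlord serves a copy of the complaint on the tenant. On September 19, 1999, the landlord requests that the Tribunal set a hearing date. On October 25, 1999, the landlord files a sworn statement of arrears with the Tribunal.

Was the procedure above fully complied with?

No

Step 1 — counting 29 days from June 11, 1999 (when the violation is discovered) gives a deadline of July 10, 1999; July 9, 1999 is within that limit.
Step 2 — must wait 39 days from June 11, 1999 (when the violation is discovered), so not before July 20, 1999; July 17, 1999 is 3 days before the earliest permitted date.
The analysis stops there.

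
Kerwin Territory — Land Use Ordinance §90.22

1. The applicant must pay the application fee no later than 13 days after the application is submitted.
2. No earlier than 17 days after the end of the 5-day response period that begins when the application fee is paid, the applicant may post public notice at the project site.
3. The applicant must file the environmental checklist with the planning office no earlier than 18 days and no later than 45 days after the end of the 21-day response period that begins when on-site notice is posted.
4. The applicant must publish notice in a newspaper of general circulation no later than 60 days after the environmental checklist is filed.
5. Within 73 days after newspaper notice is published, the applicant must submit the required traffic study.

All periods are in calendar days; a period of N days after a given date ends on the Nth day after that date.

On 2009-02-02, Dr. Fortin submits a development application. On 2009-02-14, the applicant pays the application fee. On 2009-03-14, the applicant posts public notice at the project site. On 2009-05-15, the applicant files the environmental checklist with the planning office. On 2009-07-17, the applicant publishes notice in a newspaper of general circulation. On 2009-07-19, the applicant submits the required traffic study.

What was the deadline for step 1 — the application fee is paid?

Step 1 runs from 2009-02-02, when the application is submitted. 13 days after 2009-02-02 is 2009-02-15.

2009-02-15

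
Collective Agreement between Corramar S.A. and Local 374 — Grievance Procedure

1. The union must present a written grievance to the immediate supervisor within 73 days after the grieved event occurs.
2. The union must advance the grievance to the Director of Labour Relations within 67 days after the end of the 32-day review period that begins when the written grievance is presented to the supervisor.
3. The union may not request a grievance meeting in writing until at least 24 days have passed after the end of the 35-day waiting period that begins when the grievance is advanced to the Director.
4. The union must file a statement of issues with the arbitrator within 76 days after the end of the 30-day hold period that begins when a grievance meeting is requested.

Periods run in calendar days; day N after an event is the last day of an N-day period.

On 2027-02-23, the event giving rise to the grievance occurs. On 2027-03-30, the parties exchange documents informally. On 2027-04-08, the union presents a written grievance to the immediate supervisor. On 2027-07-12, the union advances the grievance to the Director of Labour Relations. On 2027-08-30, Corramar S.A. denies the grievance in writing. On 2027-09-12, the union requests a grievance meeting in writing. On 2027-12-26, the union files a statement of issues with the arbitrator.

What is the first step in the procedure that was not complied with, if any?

None — every step was satisfied

Step 1: 73 days after 2027-02-23 (when the grieved event occurs) is 2027-05-07; done 2027-04-08 — timely.
Step 2: 67 days after 2027-05-10 (end of the 32-day review period, which began when the written grievance is presented to the supervisor on 2027-04-08) is 2027-07-16; completed 2027-07-12, before the deadline.
Step 3: the earliest permitted date is 24 days after 2027-08-16 (end of the 35-day waiting period, which began when the grievance is advanced to the Director on 2027-07-12), i.e. 2027-09-09; done 2027-09-12 — permitted.
Step 4: 76 days after 2027-10-12 (end of the 30-day hold period, which began when a grievance meeting is requested on 2027-09-12) is 2027-12-27; done 2027-12-26 — timely.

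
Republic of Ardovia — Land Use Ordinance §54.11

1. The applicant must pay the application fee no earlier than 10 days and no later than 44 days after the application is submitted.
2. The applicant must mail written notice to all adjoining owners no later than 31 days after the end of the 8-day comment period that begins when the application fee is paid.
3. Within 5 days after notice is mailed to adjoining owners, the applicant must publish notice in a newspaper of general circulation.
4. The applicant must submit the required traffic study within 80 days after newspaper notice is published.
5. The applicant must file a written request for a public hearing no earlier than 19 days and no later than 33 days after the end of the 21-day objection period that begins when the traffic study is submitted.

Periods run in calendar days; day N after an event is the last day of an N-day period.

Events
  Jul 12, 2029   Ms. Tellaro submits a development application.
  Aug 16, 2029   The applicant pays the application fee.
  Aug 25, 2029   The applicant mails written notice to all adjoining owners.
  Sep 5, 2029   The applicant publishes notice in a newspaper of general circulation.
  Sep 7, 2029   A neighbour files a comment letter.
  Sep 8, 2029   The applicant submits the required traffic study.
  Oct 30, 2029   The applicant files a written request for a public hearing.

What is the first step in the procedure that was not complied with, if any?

Step 1: the window is 10–44 days after Jul 12, 2029 (when the application is submitted), so Jul 22, 2029 through Aug 25, 2029; done Aug 16, 2029, which is between those dates.
Step 2: 31 days after Aug 24, 2029 (end of the 8-day comment period, which began when the application fee is paid on Aug 16, 2029) is Sep 24, 2029; completed Aug 25, 2029, before the deadline.
Step 3: 5 days after Aug 25, 2029 (when notice is mailed to adjoining owners) is Aug 30, 2029; Sep 5, 2029 misses that deadline by 6 days.
The analysis stops there.

Step 3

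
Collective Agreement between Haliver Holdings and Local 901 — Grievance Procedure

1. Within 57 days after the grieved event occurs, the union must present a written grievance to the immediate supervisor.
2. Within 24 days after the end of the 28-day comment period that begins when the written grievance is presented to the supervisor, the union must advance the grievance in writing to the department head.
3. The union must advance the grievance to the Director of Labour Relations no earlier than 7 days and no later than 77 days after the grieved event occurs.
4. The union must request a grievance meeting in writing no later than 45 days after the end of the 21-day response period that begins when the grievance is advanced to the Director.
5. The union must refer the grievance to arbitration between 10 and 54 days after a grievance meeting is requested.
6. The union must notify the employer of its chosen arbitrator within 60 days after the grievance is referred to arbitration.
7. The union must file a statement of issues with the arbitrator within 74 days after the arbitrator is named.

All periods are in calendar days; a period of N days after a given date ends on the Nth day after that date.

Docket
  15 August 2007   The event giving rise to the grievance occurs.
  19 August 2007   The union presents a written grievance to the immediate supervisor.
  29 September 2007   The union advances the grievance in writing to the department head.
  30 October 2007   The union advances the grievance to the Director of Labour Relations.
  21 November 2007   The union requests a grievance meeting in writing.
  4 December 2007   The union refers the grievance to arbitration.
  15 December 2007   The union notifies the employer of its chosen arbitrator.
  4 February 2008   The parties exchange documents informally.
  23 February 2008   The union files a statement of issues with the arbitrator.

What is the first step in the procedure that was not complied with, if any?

None — every step was satisfied

Step 1: 57 days after 15 August 2007 (when the grieved event occurs) is 11 October 2007; 19 August 2007 is within that limit.
Step 2: 24 days after 16 September 2007 (end of the 28-day comment period, which began when the written grievance is presented to the supervisor on 19 August 2007) is 10 October 2007; done 29 September 2007 — timely.
Step 3: the window is 7–77 days after 15 August 2007 (when the grieved event occurs), so 22 August 2007 through 31 October 2007; 30 October 2007 falls inside that range.
Step 4: 45 days after 20 November 2007 (end of the 21-day response period, which began when the grievance is advanced to the Director on 30 October 2007) is 4 January 2008; done 21 November 2007 — timely.
Step 5: the window is 10–54 days after 21 November 2007 (when a grievance meeting is requested), so 1 December 2007 through 14 January 2008; done 4 December 2007 — within the window.
Step 6: 60 days after 4 December 2007 (when the grievance is referred to arbitration) is 2 February 2008; done 15 December 2007 — timely.
Step 7: 74 days after 15 December 2007 (when the arbitrator is named) is 27 February 2008; done 23 February 2008 — timely.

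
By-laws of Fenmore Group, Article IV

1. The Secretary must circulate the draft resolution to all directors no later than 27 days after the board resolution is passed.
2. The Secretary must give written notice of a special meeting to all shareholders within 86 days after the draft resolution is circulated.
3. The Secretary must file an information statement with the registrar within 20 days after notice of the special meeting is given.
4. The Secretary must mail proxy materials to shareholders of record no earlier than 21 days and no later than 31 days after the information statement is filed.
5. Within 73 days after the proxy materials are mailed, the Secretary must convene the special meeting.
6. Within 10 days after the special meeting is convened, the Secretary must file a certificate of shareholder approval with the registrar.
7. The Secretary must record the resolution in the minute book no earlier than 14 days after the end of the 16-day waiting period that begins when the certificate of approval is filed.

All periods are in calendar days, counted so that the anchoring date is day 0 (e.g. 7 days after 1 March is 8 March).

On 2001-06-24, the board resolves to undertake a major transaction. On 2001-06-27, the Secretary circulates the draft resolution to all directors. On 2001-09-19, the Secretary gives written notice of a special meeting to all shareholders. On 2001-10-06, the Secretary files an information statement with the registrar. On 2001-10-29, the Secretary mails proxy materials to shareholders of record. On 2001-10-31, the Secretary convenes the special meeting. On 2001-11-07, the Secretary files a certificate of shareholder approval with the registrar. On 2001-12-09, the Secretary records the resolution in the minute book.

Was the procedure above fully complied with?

Yes

Step 1 — counting 27 days from 2001-06-24 (when the board resolution is passed) gives a deadline of 2001-07-21; completed 2001-06-27, before the deadline.
Step 2 — counting 86 days from 2001-06-27 (when the draft resolution is circulated) gives a deadline of 2001-09-21; 2001-09-19 is within that limit.
Step 3 — counting 20 days from 2001-09-19 (when notice of the special meeting is given) gives a deadline of 2001-10-09; 2001-10-06 is within that limit.
Step 4 — 21 and 31 days from 2001-10-06 (when the information statement is filed) are 2001-10-27 and 2001-11-06 respectively; done 2001-10-29, which is between those dates.
Step 5 — counting 73 days from 2001-10-29 (when the proxy materials are mailed) gives a deadline of 2002-01-10; done 2001-10-31 — timely.
Step 6 — counting 10 days from 2001-10-31 (when the special meeting is convened) gives a deadline of 2001-11-10; 2001-11-07 is within that limit.
Step 7 — must wait 14 days from 2001-11-23 (end of the 16-day waiting period, which began when the certificate of approval is filed on 2001-11-07), so not before 2001-12-07; done 2001-12-09 — permitted.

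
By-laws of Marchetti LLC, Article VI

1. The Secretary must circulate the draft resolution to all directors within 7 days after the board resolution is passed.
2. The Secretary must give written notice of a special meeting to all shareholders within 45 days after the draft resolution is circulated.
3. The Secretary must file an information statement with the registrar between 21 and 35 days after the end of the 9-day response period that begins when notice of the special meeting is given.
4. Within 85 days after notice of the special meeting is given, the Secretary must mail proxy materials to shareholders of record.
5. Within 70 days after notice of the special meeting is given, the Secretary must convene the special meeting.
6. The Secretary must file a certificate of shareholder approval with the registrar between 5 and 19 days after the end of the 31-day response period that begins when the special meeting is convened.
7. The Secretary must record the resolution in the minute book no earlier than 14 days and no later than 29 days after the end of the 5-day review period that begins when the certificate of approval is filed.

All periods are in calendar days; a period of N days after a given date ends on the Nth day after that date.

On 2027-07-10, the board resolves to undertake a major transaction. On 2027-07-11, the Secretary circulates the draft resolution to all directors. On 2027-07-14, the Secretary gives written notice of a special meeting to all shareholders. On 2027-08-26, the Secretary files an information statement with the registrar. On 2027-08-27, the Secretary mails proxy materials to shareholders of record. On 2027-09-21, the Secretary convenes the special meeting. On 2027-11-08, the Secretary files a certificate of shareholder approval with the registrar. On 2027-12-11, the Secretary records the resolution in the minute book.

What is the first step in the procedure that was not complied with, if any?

None — every step was satisfied

(1) due by 2027-07-10 + 7 days = 2027-07-17; completed 2027-07-11, before the deadline.
(2) due by 2027-07-11 + 45 days = 2027-08-25; 2027-07-14 is within that limit.
(3) the permitted window runs from 2027-07-23 + 21 = 2027-08-13 to 2027-07-23 + 35 = 2027-08-27; done 2027-08-26 — within the window.
(4) due by 2027-07-14 + 85 days = 2027-10-07; done 2027-08-27 — timely.
(5) due by 2027-07-14 + 70 days = 2027-09-22; 2027-09-21 is within that limit.
(6) the permitted window runs from 2027-10-22 + 5 = 2027-10-27 to 2027-10-22 + 19 = 2027-11-10; done 2027-11-08 — within the window.
(7) the permitted window runs from 2027-11-13 + 14 = 2027-11-27 to 2027-11-13 + 29 = 2027-12-12; done 2027-12-11 — within the window.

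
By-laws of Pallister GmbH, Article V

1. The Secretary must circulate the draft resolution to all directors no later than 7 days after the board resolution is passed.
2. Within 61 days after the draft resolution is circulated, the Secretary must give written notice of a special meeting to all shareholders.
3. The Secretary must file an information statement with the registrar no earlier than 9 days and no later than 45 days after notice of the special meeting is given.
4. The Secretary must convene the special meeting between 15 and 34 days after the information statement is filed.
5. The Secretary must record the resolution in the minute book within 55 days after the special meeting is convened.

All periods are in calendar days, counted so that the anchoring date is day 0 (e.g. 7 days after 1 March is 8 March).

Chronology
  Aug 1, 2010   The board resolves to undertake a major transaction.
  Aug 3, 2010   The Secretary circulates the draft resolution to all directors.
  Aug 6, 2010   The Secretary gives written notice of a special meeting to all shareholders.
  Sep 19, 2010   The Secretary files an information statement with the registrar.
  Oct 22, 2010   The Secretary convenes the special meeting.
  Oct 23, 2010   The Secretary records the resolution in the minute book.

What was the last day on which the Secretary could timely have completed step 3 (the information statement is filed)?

Step 3 runs from Aug 6, 2010, when notice of the special meeting is given. The window is 9–45 days after Aug 6, 2010; it closes on Sep 20, 2010.

Sep 20, 2010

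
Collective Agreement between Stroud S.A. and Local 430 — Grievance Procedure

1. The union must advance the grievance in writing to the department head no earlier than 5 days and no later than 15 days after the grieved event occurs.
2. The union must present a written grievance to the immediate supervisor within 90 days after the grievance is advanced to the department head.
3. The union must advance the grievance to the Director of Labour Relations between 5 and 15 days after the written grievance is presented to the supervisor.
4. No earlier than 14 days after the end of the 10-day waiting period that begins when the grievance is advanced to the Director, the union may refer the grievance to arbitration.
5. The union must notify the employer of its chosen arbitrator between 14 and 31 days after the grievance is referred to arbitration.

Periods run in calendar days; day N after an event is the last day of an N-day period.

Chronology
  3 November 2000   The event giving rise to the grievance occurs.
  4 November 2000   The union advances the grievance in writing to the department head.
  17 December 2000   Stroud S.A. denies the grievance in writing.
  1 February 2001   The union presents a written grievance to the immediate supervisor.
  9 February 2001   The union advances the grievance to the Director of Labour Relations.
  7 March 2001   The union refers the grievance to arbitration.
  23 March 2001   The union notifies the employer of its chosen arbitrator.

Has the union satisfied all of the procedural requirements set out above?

Step 1: the window is 5–15 days after 3 November 2000 (when the grieved event occurs), so 8 November 2000 through 18 November 2000; 4 November 2000 is 4 days too early.

No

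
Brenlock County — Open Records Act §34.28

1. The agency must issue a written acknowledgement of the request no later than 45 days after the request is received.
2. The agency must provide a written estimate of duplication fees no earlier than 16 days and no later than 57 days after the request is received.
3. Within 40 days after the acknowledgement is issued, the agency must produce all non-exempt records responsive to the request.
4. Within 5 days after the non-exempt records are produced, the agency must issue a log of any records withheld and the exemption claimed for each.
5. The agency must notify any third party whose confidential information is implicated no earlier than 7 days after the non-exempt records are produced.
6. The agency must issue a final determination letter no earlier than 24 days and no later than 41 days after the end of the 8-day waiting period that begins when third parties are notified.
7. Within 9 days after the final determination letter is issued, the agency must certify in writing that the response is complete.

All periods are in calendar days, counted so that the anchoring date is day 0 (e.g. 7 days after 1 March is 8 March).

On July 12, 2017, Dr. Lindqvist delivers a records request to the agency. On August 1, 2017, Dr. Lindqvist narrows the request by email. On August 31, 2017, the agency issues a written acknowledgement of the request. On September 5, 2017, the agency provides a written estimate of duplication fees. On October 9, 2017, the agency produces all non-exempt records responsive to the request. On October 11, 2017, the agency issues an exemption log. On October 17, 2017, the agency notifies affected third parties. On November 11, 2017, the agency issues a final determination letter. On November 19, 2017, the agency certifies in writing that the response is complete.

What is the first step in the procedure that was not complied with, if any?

(1) due by July 12, 2017 + 45 days = August 26, 2017; done August 31, 2017 — 5 days late.

Step 1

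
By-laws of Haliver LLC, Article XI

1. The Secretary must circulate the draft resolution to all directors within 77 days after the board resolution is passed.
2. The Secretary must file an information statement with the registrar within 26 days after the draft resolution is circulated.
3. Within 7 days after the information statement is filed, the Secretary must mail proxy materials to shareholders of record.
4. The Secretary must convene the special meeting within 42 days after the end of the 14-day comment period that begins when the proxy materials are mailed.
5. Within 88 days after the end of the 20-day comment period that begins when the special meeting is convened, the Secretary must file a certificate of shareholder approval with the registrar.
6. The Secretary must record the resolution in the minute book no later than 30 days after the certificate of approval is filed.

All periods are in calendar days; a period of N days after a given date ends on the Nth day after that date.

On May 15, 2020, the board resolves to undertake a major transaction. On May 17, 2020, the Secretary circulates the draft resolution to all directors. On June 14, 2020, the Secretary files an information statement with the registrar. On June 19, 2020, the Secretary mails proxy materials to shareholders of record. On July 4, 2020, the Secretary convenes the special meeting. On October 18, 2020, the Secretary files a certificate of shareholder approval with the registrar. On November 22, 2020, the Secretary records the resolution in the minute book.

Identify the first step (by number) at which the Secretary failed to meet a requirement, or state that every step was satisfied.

(1) due by May 15, 2020 + 77 days = July 31, 2020; done May 17, 2020 — timely.
(2) due by May 17, 2020 + 26 days = June 12, 2020; June 14, 2020 misses that deadline by 2 days.

Step 2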